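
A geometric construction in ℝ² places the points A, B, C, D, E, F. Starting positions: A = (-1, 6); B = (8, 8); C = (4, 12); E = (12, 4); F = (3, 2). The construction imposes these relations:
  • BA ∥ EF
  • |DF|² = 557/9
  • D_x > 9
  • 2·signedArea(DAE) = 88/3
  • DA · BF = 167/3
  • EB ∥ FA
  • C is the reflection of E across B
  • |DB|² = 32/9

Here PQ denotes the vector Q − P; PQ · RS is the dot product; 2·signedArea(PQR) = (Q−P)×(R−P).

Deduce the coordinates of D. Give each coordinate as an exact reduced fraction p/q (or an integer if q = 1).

1. D_x = 28/3  [DA · BF = 167/3 ∩ 2·signedArea(DAE) = 88/3]
2. D_y = 20/3  [DA · BF = 167/3 ∩ 2·signedArea(DAE) = 88/3]
   → D = (28/3, 20/3)

D = (28/3, 20/3)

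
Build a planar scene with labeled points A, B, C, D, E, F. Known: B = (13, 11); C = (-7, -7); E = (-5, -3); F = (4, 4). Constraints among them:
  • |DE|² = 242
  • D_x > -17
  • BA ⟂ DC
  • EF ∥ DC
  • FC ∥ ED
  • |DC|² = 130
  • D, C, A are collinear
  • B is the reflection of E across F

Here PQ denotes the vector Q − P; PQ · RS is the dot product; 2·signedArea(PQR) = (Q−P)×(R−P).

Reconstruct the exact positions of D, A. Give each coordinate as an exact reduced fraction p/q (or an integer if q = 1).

A = (922/65, 616/65)
D = (-16, -14)

1. D_x = -16  [EF ∥ DC ∩ FC ∥ ED]
2. D_y = -14  [EF ∥ DC ∩ FC ∥ ED]
   → D = (-16, -14)
3. A_x = 922/65  [D, C, A are collinear ∩ BA ⟂ DC]
4. A_y = 616/65  [D, C, A are collinear ∩ BA ⟂ DC]
   → A = (922/65, 616/65)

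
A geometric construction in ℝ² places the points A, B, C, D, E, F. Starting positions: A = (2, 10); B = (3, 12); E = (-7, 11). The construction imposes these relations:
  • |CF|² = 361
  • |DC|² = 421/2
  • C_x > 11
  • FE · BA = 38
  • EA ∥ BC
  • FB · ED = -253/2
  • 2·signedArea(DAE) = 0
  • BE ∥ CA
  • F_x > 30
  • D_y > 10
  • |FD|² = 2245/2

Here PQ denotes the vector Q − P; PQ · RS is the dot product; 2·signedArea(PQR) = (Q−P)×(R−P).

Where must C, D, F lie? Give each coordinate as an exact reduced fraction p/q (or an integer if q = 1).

1. C_x = 12  [BE ∥ CA ∩ EA ∥ BC]
2. C_y = 11  [BE ∥ CA ∩ EA ∥ BC]
   → C = (12, 11)
3. D_x = -5/2  [line -1·x + -9·y + 92 = 0 ∩ |DC|² = 421/2]
4. D_y = 21/2  [line -1·x + -9·y + 92 = 0 ∩ |DC|² = 421/2]
   → D = (-5/2, 21/2)
5. F_x = 31  [FE · BA = 38 ∩ FB · ED = -253/2]
6. F_y = 11  [FE · BA = 38 ∩ FB · ED = -253/2]
   → F = (31, 11)

C = (12, 11)
D = (-5/2, 21/2)
F = (31, 11)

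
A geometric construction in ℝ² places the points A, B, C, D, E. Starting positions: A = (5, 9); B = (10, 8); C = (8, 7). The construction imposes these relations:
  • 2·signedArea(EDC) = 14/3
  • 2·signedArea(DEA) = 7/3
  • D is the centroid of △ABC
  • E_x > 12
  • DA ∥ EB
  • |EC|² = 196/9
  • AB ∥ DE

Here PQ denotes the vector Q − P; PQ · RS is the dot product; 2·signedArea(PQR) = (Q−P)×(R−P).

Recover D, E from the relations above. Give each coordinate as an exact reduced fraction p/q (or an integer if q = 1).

1. D_x = 23/3  [D is the centroid of △ABC]
2. D_y = 8  [D is the centroid of △ABC]
   → D = (23/3, 8)
3. E_x = 38/3  [DA ∥ EB ∩ AB ∥ DE]
4. E_y = 7  [DA ∥ EB ∩ AB ∥ DE]
   → E = (38/3, 7)

D = (23/3, 8)
E = (38/3, 7)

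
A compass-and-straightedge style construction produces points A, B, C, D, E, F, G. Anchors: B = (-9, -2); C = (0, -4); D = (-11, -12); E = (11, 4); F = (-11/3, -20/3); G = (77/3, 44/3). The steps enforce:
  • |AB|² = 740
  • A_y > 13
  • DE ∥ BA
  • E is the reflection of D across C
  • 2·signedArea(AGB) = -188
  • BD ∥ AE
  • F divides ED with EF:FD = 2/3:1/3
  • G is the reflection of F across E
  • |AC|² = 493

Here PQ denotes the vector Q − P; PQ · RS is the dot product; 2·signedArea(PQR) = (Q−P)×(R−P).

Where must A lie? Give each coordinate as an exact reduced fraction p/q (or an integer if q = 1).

1. A_x = 13  [BD ∥ AE ∩ DE ∥ BA]
2. A_y = 14  [BD ∥ AE ∩ DE ∥ BA]
   → A = (13, 14)

A = (13, 14)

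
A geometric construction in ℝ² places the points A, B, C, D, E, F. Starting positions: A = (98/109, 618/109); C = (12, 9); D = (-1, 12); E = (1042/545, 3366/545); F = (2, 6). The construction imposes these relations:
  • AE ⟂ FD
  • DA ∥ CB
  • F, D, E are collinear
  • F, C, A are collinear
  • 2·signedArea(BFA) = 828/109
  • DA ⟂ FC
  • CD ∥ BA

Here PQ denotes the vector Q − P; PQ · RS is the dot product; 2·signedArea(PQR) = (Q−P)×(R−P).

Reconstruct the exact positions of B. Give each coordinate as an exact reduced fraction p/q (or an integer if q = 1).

1. B_x = 1515/109  [CD ∥ BA ∩ DA ∥ CB]
2. B_y = 291/109  [CD ∥ BA ∩ DA ∥ CB]
   → B = (1515/109, 291/109)

B = (1515/109, 291/109)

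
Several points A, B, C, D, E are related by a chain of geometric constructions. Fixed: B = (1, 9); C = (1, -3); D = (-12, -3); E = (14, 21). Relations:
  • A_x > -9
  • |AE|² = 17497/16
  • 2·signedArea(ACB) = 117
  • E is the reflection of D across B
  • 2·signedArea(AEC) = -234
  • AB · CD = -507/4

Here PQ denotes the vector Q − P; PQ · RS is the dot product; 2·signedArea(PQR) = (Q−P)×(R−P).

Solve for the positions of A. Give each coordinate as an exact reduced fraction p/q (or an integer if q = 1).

1. A_x = -35/4  [2·signedArea(AEC) = -234 ∩ AB · CD = -507/4]
2. A_y = -3  [2·signedArea(AEC) = -234 ∩ AB · CD = -507/4]
   → A = (-35/4, -3)

A = (-35/4, -3)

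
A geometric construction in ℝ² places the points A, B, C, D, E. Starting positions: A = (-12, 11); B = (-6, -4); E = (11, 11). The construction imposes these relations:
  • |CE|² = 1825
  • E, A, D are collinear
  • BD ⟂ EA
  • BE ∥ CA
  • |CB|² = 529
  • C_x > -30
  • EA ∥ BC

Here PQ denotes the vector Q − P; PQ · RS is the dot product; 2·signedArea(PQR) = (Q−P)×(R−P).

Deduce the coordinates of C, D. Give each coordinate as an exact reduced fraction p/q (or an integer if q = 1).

C = (-29, -4)
D = (-6, 11)

1. C_x = -29  [BE ∥ CA ∩ EA ∥ BC]
2. C_y = -4  [BE ∥ CA ∩ EA ∥ BC]
   → C = (-29, -4)
3. D_x = -6  [E, A, D are collinear ∩ BD ⟂ EA]
4. D_y = 11  [E, A, D are collinear ∩ BD ⟂ EA]
   → D = (-6, 11)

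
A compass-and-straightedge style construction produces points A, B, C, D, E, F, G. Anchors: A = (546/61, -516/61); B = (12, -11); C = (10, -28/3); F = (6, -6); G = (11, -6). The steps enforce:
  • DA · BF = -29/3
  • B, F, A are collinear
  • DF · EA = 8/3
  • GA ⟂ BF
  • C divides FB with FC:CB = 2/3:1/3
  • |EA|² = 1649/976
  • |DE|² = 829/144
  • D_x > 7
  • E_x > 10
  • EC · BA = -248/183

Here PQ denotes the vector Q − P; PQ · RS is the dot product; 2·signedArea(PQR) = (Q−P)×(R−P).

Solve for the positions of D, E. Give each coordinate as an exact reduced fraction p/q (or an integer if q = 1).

1. E_x = 41/4  [line 186/61·x + -155/61·y + -3224/61 = 0 ∩ |EA|² = 1649/976]
2. E_y = -17/2  [line 186/61·x + -155/61·y + -3224/61 = 0 ∩ |EA|² = 1649/976]
   → E = (41/4, -17/2)
3. D_x = 8  [DF · EA = 8/3 ∩ DA · BF = -29/3]
4. D_y = -23/3  [DF · EA = 8/3 ∩ DA · BF = -29/3]
   → D = (8, -23/3)

D = (8, -23/3)
E = (41/4, -17/2)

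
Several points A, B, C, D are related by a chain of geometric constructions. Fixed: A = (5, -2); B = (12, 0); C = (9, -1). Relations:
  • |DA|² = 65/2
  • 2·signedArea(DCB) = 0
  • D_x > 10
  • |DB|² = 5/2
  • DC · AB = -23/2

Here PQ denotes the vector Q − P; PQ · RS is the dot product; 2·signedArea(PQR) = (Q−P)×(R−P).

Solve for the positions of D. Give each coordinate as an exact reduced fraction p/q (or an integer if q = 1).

1. D_x = 21/2  [2·signedArea(DCB) = 0 ∩ DC · AB = -23/2]
2. D_y = -1/2  [2·signedArea(DCB) = 0 ∩ DC · AB = -23/2]
   → D = (21/2, -1/2)

D = (21/2, -1/2)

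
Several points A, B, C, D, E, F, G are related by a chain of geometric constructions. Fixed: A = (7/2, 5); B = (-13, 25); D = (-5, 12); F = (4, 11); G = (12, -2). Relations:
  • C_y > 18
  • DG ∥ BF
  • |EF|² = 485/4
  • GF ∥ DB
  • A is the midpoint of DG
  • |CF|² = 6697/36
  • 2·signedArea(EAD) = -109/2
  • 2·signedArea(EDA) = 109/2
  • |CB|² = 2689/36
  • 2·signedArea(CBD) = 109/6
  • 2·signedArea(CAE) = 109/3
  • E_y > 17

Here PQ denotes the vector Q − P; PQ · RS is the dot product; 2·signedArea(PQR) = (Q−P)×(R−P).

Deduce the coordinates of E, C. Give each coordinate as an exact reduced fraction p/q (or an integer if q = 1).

1. E_x = -9/2  [line 7·x + 17/2·y + -243/2 = 0 ∩ |EF|² = 485/4]
2. E_y = 18  [line 7·x + 17/2·y + -243/2 = 0 ∩ |EF|² = 485/4]
   → E = (-9/2, 18)
3. C_x = -15/2  [line -13·x + -8·y + 295/6 = 0 ∩ |CF|² = 6697/36]
4. C_y = 55/3  [line -13·x + -8·y + 295/6 = 0 ∩ |CF|² = 6697/36]
   → C = (-15/2, 55/3)

C = (-15/2, 55/3)
E = (-9/2, 18)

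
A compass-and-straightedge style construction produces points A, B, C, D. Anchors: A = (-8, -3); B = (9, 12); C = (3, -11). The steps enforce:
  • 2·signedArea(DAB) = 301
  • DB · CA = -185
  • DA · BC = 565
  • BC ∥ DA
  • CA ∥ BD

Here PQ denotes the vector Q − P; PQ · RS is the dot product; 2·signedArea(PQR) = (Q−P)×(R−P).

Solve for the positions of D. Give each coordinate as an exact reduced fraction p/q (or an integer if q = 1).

1. D_x = -2  [BC ∥ DA ∩ CA ∥ BD]
2. D_y = 20  [BC ∥ DA ∩ CA ∥ BD]
   → D = (-2, 20)

D = (-2, 20)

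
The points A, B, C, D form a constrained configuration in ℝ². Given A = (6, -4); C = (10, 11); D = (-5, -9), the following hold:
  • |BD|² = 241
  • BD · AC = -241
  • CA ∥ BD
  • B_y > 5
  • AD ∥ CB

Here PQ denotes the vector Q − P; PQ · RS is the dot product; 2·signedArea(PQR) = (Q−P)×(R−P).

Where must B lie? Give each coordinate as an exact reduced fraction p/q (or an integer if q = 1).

B = (-1, 6)

1. B_x = -1  [CA ∥ BD ∩ AD ∥ CB]
2. B_y = 6  [CA ∥ BD ∩ AD ∥ CB]
   → B = (-1, 6)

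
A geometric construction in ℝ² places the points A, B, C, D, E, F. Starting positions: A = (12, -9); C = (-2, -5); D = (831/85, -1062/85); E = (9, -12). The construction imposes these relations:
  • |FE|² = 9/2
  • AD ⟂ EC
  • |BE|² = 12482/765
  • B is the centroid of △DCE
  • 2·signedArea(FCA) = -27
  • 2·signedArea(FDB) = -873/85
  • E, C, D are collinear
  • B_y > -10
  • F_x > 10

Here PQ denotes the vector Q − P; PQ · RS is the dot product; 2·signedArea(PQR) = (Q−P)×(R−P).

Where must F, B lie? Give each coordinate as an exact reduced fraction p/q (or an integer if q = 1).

B = (1426/255, -2507/255)
F = (21/2, -21/2)

1. F_x = 21/2  [line 4·x + 14·y + 105 = 0 ∩ |FE|² = 9/2]
2. F_y = -21/2  [line 4·x + 14·y + 105 = 0 ∩ |FE|² = 9/2]
   → F = (21/2, -21/2)
3. B_x = 1426/255  [B is the centroid of △DCE]
4. B_y = -2507/255  [B is the centroid of △DCE]
   → B = (1426/255, -2507/255)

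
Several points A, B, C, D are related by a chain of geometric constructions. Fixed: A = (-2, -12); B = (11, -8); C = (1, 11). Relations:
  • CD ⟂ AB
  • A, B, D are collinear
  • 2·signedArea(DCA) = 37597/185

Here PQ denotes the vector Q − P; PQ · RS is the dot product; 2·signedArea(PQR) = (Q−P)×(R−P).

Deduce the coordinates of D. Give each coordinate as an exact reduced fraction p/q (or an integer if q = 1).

1. D_x = 1333/185  [A, B, D are collinear ∩ CD ⟂ AB]
2. D_y = -1696/185  [A, B, D are collinear ∩ CD ⟂ AB]
   → D = (1333/185, -1696/185)

D = (1333/185, -1696/185)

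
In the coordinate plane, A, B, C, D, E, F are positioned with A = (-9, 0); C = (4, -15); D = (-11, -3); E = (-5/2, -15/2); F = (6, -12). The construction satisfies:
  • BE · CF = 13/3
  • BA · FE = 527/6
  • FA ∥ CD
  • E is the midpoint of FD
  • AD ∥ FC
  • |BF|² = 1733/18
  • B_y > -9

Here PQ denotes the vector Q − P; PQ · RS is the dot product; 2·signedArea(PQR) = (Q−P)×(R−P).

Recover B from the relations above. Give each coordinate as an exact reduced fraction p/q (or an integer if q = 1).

1. B_x = -19/6  [BA · FE = 527/6 ∩ BE · CF = 13/3]
2. B_y = -17/2  [BA · FE = 527/6 ∩ BE · CF = 13/3]
   → B = (-19/6, -17/2)

B = (-19/6, -17/2)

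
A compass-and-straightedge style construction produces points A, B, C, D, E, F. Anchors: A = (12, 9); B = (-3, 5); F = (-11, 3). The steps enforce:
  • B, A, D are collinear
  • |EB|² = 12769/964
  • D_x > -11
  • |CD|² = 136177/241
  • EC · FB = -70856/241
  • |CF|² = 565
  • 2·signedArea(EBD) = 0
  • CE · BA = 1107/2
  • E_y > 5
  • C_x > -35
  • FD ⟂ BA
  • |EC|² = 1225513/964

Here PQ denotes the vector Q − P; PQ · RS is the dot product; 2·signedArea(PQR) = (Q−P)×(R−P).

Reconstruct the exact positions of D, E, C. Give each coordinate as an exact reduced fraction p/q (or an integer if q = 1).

1. D_x = -2643/241  [B, A, D are collinear ∩ FD ⟂ BA]
2. D_y = 693/241  [B, A, D are collinear ∩ FD ⟂ BA]
   → D = (-2643/241, 693/241)
3. E_x = 249/482  [line 512/241·x + -1920/241·y + 11136/241 = 0 ∩ |EB|² = 12769/964]
4. E_y = 1431/241  [line 512/241·x + -1920/241·y + 11136/241 = 0 ∩ |EB|² = 12769/964]
   → E = (249/482, 1431/241)
5. C_x = -34  [CE · BA = 1107/2 ∩ EC · FB = -70856/241]
6. C_y = -3  [CE · BA = 1107/2 ∩ EC · FB = -70856/241]
   → C = (-34, -3)

C = (-34, -3)
D = (-2643/241, 693/241)
E = (249/482, 1431/241)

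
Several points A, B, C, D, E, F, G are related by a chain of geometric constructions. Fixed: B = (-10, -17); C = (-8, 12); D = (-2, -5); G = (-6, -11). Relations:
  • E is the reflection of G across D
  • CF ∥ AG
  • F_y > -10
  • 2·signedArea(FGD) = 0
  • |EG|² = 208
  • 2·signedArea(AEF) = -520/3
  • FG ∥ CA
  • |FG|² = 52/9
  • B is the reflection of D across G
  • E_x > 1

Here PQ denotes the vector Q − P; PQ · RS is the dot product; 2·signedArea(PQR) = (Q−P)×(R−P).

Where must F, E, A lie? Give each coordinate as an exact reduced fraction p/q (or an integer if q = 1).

1. F_x = -14/3  [line -6·x + 4·y + 8 = 0 ∩ |FG|² = 52/9]
2. F_y = -9  [line -6·x + 4·y + 8 = 0 ∩ |FG|² = 52/9]
   → F = (-14/3, -9)
3. E_x = 2  [E is the reflection of G across D]
4. E_y = 1  [E is the reflection of G across D]
   → E = (2, 1)
5. A_x = -28/3  [CF ∥ AG ∩ FG ∥ CA]
6. A_y = 10  [CF ∥ AG ∩ FG ∥ CA]
   → A = (-28/3, 10)

A = (-28/3, 10)
E = (2, 1)
F = (-14/3, -9)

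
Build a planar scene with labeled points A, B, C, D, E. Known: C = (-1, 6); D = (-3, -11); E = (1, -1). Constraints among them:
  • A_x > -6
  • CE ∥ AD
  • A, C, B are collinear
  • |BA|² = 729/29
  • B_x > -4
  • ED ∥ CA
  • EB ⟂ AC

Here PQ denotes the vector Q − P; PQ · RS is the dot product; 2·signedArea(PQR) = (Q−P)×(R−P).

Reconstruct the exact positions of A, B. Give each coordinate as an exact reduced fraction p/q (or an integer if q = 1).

1. A_x = -5  [CE ∥ AD ∩ ED ∥ CA]
2. A_y = -4  [CE ∥ AD ∩ ED ∥ CA]
   → A = (-5, -4)
3. B_x = -91/29  [A, C, B are collinear ∩ EB ⟂ AC]
4. B_y = 19/29  [A, C, B are collinear ∩ EB ⟂ AC]
   → B = (-91/29, 19/29)

A = (-5, -4)
B = (-91/29, 19/29)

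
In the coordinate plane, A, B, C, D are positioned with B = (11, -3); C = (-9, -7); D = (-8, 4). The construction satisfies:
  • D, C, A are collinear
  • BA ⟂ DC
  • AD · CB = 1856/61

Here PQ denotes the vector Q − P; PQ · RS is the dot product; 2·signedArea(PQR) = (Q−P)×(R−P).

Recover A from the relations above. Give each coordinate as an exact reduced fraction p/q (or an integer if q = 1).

A = (-517/61, -75/61)

1. A_x = -517/61  [D, C, A are collinear ∩ BA ⟂ DC]
2. A_y = -75/61  [D, C, A are collinear ∩ BA ⟂ DC]
   → A = (-517/61, -75/61)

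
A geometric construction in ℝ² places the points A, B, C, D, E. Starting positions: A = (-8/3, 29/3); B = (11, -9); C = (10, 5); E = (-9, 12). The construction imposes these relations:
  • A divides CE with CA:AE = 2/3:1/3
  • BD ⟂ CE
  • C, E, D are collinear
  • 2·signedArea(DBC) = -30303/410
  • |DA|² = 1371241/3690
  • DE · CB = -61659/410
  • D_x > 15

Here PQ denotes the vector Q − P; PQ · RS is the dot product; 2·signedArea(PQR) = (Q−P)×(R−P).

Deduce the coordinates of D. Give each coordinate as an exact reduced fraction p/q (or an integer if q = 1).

D = (6323/410, 1231/410)

1. D_x = 6323/410  [C, E, D are collinear ∩ BD ⟂ CE]
2. D_y = 1231/410  [C, E, D are collinear ∩ BD ⟂ CE]
   → D = (6323/410, 1231/410)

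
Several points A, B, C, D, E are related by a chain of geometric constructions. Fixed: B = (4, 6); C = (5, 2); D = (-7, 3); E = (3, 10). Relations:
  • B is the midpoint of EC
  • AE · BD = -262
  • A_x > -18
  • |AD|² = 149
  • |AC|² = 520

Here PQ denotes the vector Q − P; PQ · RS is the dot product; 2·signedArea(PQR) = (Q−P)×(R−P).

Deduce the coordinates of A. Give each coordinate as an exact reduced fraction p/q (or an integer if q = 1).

A = (-17, -4)

1. A_x = -17  [line 11·x + 3·y + 199 = 0 ∩ |AC|² = 520]
2. A_y = -4  [line 11·x + 3·y + 199 = 0 ∩ |AC|² = 520]
   → A = (-17, -4)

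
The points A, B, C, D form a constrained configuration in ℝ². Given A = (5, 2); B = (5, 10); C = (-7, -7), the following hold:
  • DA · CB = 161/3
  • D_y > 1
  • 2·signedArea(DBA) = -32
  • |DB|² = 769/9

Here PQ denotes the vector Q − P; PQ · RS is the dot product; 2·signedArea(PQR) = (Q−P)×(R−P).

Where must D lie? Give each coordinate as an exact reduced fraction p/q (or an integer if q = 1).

D = (1, 5/3)

1. D_x = 1  [2·signedArea(DBA) = -32 ∩ DA · CB = 161/3]
2. D_y = 5/3  [2·signedArea(DBA) = -32 ∩ DA · CB = 161/3]
   → D = (1, 5/3)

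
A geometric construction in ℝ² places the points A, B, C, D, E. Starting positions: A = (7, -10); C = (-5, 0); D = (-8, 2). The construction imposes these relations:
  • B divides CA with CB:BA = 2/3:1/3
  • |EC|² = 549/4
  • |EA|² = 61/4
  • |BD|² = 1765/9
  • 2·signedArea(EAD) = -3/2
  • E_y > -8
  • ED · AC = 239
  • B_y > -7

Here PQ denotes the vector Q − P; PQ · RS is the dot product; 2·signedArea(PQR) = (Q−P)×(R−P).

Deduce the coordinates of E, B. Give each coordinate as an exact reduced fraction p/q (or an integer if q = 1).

B = (3, -20/3)
E = (4, -15/2)

1. E_x = 4  [2·signedArea(EAD) = -3/2 ∩ ED · AC = 239]
2. E_y = -15/2  [2·signedArea(EAD) = -3/2 ∩ ED · AC = 239]
   → E = (4, -15/2)
3. B_x = 3  [B divides CA with CB:BA = 2/3:1/3]
4. B_y = -20/3  [B divides CA with CB:BA = 2/3:1/3]
   → B = (3, -20/3)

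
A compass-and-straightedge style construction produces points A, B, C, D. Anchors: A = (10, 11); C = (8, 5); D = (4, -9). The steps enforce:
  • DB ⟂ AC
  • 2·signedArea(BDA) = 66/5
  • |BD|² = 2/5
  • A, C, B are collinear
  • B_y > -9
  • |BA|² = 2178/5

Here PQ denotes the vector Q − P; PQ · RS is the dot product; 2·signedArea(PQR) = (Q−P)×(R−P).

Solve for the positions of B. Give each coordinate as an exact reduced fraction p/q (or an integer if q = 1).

1. B_x = 17/5  [A, C, B are collinear ∩ DB ⟂ AC]
2. B_y = -44/5  [A, C, B are collinear ∩ DB ⟂ AC]
   → B = (17/5, -44/5)

B = (17/5, -44/5)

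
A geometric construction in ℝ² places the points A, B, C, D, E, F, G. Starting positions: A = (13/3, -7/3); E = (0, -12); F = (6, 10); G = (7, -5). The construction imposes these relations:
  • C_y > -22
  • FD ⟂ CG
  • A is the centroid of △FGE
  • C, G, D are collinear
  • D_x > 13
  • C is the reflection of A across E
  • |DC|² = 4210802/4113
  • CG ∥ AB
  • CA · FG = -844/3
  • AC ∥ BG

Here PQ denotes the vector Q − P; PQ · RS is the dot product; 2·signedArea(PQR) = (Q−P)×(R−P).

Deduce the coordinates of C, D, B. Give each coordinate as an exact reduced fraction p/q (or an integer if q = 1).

1. C_x = -13/3  [C is the reflection of A across E]
2. C_y = -65/3  [C is the reflection of A across E]
   → C = (-13/3, -65/3)
3. D_x = 6242/457  [C, G, D are collinear ∩ FD ⟂ CG]
4. D_y = 2190/457  [C, G, D are collinear ∩ FD ⟂ CG]
   → D = (6242/457, 2190/457)
5. B_x = 47/3  [AC ∥ BG ∩ CG ∥ AB]
6. B_y = 43/3  [AC ∥ BG ∩ CG ∥ AB]
   → B = (47/3, 43/3)

B = (47/3, 43/3)
C = (-13/3, -65/3)
D = (6242/457, 2190/457)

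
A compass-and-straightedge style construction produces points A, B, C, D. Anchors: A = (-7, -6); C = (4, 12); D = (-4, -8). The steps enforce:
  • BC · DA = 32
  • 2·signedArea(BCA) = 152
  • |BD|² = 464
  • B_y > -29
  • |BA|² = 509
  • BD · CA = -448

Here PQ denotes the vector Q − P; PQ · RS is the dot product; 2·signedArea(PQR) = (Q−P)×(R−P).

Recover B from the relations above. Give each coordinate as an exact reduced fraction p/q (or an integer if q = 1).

1. B_x = -12  [BD · CA = -448 ∩ 2·signedArea(BCA) = 152]
2. B_y = -28  [BD · CA = -448 ∩ 2·signedArea(BCA) = 152]
   → B = (-12, -28)

B = (-12, -28)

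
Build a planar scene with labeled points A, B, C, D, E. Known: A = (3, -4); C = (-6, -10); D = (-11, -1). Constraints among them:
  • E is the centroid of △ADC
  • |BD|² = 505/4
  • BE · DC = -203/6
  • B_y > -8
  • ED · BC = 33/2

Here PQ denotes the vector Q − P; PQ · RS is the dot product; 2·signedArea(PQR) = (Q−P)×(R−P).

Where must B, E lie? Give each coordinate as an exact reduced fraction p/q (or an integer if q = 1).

B = (-3/2, -7)
E = (-14/3, -5)

1. E_x = -14/3  [E is the centroid of △ADC]
2. E_y = -5  [E is the centroid of △ADC]
   → E = (-14/3, -5)
3. B_x = -3/2  [BE · DC = -203/6 ∩ ED · BC = 33/2]
4. B_y = -7  [BE · DC = -203/6 ∩ ED · BC = 33/2]
   → B = (-3/2, -7)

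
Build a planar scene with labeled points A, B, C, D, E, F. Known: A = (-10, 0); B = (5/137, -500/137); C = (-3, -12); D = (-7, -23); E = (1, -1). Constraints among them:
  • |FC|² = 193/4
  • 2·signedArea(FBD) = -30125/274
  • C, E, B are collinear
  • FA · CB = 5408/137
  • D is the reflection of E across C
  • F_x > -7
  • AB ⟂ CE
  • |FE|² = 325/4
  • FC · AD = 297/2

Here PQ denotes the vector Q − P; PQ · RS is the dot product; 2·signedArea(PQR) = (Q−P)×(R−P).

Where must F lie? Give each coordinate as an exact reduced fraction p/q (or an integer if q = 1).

1. F_x = -13/2  [2·signedArea(FBD) = -30125/274 ∩ FA · CB = 5408/137]
2. F_y = -6  [2·signedArea(FBD) = -30125/274 ∩ FA · CB = 5408/137]
   → F = (-13/2, -6)

F = (-13/2, -6)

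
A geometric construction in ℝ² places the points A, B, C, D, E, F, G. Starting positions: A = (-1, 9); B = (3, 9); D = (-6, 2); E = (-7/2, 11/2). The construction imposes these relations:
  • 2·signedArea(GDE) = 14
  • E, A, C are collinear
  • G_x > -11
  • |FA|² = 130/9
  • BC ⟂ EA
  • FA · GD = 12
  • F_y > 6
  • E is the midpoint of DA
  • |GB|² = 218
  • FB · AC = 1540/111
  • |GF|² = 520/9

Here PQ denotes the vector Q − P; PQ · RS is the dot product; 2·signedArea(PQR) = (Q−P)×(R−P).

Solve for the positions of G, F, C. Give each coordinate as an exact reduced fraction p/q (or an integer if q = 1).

1. C_x = 13/37  [E, A, C are collinear ∩ BC ⟂ EA]
2. C_y = 403/37  [E, A, C are collinear ∩ BC ⟂ EA]
   → C = (13/37, 403/37)
3. F_x = -4  [line -50/37·x + -70/37·y + 800/111 = 0 ∩ |FA|² = 130/9]
4. F_y = 20/3  [line -50/37·x + -70/37·y + 800/111 = 0 ∩ |FA|² = 130/9]
   → F = (-4, 20/3)
5. G_x = -10  [2·signedArea(GDE) = 14 ∩ FA · GD = 12]
6. G_y = 2  [2·signedArea(GDE) = 14 ∩ FA · GD = 12]
   → G = (-10, 2)

C = (13/37, 403/37)
F = (-4, 20/3)
G = (-10, 2)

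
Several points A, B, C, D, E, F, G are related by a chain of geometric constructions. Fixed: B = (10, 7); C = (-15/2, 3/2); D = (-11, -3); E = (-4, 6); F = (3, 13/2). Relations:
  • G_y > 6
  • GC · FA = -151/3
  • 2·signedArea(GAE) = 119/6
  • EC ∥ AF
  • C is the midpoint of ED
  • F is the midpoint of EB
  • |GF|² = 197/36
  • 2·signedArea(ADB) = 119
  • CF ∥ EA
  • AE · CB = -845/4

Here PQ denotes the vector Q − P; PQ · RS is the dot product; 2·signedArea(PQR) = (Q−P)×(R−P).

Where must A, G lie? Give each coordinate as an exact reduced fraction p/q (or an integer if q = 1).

1. A_x = 13/2  [EC ∥ AF ∩ CF ∥ EA]
2. A_y = 11  [EC ∥ AF ∩ CF ∥ EA]
   → A = (13/2, 11)
3. G_x = 2/3  [GC · FA = -151/3 ∩ 2·signedArea(GAE) = 119/6]
4. G_y = 19/3  [GC · FA = -151/3 ∩ 2·signedArea(GAE) = 119/6]
   → G = (2/3, 19/3)

A = (13/2, 11)
G = (2/3, 19/3)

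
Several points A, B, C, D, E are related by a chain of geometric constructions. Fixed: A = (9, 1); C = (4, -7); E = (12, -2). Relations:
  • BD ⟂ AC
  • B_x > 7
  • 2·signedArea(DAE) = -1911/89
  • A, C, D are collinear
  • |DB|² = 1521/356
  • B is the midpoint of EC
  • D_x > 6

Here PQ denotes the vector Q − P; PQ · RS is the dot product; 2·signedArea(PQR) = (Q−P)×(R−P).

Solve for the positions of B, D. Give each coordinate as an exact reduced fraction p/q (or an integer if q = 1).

B = (8, -9/2)
D = (556/89, -303/89)

1. B_x = 8  [B is the midpoint of EC]
2. B_y = -9/2  [B is the midpoint of EC]
   → B = (8, -9/2)
3. D_x = 556/89  [A, C, D are collinear ∩ BD ⟂ AC]
4. D_y = -303/89  [A, C, D are collinear ∩ BD ⟂ AC]
   → D = (556/89, -303/89)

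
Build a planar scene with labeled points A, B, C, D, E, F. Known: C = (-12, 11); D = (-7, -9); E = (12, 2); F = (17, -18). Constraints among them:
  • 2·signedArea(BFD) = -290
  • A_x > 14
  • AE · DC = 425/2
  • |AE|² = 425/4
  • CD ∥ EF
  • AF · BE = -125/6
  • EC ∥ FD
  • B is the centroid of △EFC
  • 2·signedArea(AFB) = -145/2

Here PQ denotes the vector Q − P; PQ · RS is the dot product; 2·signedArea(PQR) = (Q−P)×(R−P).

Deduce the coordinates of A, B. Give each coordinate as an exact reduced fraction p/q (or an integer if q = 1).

1. A_x = 29/2  [line 5·x + -20·y + -465/2 = 0 ∩ |AE|² = 425/4]
2. A_y = -8  [line 5·x + -20·y + -465/2 = 0 ∩ |AE|² = 425/4]
   → A = (29/2, -8)
3. B_x = 17/3  [AF · BE = -125/6 ∩ B is the centroid of △EFC]
4. B_y = -5/3  [AF · BE = -125/6 ∩ B is the centroid of △EFC]
   → B = (17/3, -5/3)

A = (29/2, -8)
B = (17/3, -5/3)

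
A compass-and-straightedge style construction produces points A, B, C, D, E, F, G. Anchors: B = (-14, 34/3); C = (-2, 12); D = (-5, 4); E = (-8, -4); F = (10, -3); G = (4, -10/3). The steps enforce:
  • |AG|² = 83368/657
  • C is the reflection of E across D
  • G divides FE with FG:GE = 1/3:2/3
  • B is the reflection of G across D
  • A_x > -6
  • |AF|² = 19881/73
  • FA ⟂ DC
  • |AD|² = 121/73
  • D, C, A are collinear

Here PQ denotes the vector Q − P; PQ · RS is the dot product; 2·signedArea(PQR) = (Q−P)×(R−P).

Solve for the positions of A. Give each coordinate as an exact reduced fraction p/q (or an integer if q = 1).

A = (-398/73, 204/73)

1. A_x = -398/73  [D, C, A are collinear ∩ FA ⟂ DC]
2. A_y = 204/73  [D, C, A are collinear ∩ FA ⟂ DC]
   → A = (-398/73, 204/73)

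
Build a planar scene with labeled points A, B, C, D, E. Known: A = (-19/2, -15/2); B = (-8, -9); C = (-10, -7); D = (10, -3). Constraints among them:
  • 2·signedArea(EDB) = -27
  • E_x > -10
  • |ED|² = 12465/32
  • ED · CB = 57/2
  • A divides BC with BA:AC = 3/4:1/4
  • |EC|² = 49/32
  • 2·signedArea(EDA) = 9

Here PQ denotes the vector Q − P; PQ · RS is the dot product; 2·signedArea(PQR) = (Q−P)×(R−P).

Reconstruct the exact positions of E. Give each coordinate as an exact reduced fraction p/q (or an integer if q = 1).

1. E_x = -73/8  [2·signedArea(EDA) = 9 ∩ ED · CB = 57/2]
2. E_y = -63/8  [2·signedArea(EDA) = 9 ∩ ED · CB = 57/2]
   → E = (-73/8, -63/8)

E = (-73/8, -63/8)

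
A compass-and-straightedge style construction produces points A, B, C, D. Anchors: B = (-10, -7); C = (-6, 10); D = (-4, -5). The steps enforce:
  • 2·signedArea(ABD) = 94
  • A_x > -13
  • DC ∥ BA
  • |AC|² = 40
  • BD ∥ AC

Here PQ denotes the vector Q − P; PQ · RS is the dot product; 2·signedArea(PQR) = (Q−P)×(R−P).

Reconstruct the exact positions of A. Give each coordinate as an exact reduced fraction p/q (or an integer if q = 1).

A = (-12, 8)

1. A_x = -12  [BD ∥ AC ∩ DC ∥ BA]
2. A_y = 8  [BD ∥ AC ∩ DC ∥ BA]
   → A = (-12, 8)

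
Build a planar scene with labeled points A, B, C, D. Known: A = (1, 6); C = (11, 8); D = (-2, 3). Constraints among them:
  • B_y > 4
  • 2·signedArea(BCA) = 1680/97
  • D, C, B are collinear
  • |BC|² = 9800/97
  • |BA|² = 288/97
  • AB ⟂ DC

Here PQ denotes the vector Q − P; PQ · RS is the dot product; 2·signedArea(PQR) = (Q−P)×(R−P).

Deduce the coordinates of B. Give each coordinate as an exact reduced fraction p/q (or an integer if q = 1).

1. B_x = 157/97  [D, C, B are collinear ∩ AB ⟂ DC]
2. B_y = 426/97  [D, C, B are collinear ∩ AB ⟂ DC]
   → B = (157/97, 426/97)

B = (157/97, 426/97)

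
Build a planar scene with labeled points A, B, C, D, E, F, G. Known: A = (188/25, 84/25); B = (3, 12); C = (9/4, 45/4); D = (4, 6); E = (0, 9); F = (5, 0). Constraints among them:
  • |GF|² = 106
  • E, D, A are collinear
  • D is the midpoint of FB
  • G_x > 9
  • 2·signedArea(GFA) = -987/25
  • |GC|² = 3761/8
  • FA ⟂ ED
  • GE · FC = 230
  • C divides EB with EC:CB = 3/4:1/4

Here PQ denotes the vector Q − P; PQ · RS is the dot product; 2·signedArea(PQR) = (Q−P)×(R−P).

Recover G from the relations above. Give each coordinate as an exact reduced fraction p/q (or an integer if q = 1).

G = (10, -9)

1. G_x = 10  [2·signedArea(GFA) = -987/25 ∩ GE · FC = 230]
2. G_y = -9  [2·signedArea(GFA) = -987/25 ∩ GE · FC = 230]
   → G = (10, -9)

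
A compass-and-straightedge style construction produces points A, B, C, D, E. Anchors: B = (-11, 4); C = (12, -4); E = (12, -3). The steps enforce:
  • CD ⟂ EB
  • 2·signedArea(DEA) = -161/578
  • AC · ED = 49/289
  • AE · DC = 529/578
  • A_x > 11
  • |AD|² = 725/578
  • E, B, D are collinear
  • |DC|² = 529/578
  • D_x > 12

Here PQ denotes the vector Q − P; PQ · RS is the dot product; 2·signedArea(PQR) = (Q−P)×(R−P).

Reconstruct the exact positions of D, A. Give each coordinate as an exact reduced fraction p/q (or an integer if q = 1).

A = (12, -2)
D = (7097/578, -1783/578)

1. D_x = 7097/578  [E, B, D are collinear ∩ CD ⟂ EB]
2. D_y = -1783/578  [E, B, D are collinear ∩ CD ⟂ EB]
   → D = (7097/578, -1783/578)
3. A_x = 12  [AE · DC = 529/578 ∩ AC · ED = 49/289]
4. A_y = -2  [AE · DC = 529/578 ∩ AC · ED = 49/289]
   → A = (12, -2)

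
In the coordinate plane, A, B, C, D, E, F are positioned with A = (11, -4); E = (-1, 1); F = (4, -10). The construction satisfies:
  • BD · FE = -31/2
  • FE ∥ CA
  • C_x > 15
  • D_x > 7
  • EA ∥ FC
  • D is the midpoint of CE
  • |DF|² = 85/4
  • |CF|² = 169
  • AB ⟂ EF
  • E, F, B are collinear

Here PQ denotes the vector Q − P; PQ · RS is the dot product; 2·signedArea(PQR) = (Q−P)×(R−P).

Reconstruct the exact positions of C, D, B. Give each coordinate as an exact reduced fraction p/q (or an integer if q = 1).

1. C_x = 16  [FE ∥ CA ∩ EA ∥ FC]
2. C_y = -15  [FE ∥ CA ∩ EA ∥ FC]
   → C = (16, -15)
3. D_x = 15/2  [D is the midpoint of CE]
4. D_y = -7  [D is the midpoint of CE]
   → D = (15/2, -7)
5. B_x = 429/146  [E, F, B are collinear ∩ AB ⟂ EF]
6. B_y = -1119/146  [E, F, B are collinear ∩ AB ⟂ EF]
   → B = (429/146, -1119/146)

B = (429/146, -1119/146)
C = (16, -15)
D = (15/2, -7)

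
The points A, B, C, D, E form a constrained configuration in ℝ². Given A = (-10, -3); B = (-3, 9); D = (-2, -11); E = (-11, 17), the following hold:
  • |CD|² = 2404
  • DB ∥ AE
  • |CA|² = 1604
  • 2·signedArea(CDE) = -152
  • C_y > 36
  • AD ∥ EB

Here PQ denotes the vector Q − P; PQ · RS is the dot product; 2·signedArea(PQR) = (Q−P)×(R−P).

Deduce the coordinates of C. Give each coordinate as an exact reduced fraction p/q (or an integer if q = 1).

1. C_x = -12  [line -28·x + -9·y + -3 = 0 ∩ |CD|² = 2404]
2. C_y = 37  [line -28·x + -9·y + -3 = 0 ∩ |CD|² = 2404]
   → C = (-12, 37)

C = (-12, 37)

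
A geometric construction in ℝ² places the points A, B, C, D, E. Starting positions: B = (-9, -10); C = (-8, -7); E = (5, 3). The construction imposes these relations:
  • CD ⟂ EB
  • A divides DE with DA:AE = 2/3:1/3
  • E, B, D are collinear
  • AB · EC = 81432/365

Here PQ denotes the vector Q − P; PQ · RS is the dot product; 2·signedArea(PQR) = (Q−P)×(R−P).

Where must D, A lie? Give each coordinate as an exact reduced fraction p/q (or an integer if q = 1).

A = (369/365, -257/365)
D = (-2543/365, -2961/365)

1. D_x = -2543/365  [E, B, D are collinear ∩ CD ⟂ EB]
2. D_y = -2961/365  [E, B, D are collinear ∩ CD ⟂ EB]
   → D = (-2543/365, -2961/365)
3. A_x = 369/365  [A divides DE with DA:AE = 2/3:1/3]
4. A_y = -257/365  [A divides DE with DA:AE = 2/3:1/3]
   → A = (369/365, -257/365)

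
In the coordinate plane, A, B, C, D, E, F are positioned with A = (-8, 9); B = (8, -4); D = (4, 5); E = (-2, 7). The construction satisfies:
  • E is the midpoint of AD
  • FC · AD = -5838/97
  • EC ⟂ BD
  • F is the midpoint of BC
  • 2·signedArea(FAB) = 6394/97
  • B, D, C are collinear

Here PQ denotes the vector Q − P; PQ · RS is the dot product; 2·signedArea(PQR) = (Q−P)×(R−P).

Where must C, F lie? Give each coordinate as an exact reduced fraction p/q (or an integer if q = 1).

C = (220/97, 863/97)
F = (498/97, 475/194)

1. C_x = 220/97  [B, D, C are collinear ∩ EC ⟂ BD]
2. C_y = 863/97  [B, D, C are collinear ∩ EC ⟂ BD]
   → C = (220/97, 863/97)
3. F_x = 498/97  [F is the midpoint of BC]
4. F_y = 475/194  [F is the midpoint of BC]
   → F = (498/97, 475/194)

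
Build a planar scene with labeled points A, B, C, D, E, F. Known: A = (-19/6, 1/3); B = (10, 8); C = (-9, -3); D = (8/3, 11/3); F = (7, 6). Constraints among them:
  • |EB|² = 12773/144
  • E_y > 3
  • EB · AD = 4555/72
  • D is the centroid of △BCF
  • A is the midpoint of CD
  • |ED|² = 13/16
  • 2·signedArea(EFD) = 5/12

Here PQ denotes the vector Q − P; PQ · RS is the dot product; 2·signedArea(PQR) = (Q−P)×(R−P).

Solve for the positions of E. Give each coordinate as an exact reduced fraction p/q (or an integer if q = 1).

1. E_x = 23/12  [2·signedArea(EFD) = 5/12 ∩ EB · AD = 4555/72]
2. E_y = 19/6  [2·signedArea(EFD) = 5/12 ∩ EB · AD = 4555/72]
   → E = (23/12, 19/6)

E = (23/12, 19/6)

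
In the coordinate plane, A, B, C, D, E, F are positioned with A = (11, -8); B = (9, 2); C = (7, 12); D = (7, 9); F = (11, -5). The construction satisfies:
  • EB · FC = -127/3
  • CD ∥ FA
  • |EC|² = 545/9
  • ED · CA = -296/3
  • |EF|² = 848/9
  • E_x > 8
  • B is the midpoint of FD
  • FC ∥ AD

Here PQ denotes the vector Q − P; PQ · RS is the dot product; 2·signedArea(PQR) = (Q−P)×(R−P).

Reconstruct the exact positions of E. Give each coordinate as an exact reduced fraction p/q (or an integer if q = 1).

1. E_x = 25/3  [ED · CA = -296/3 ∩ EB · FC = -127/3]
2. E_y = 13/3  [ED · CA = -296/3 ∩ EB · FC = -127/3]
   → E = (25/3, 13/3)

E = (25/3, 13/3)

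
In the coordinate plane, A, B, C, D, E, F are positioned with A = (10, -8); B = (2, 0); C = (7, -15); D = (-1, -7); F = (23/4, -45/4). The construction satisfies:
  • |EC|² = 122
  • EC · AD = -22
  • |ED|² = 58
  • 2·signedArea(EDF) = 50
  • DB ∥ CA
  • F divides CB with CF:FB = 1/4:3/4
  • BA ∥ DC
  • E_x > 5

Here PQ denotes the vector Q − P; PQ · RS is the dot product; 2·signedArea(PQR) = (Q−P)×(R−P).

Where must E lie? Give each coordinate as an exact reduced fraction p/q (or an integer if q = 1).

1. E_x = 6  [2·signedArea(EDF) = 50 ∩ EC · AD = -22]
2. E_y = -4  [2·signedArea(EDF) = 50 ∩ EC · AD = -22]
   → E = (6, -4)

E = (6, -4)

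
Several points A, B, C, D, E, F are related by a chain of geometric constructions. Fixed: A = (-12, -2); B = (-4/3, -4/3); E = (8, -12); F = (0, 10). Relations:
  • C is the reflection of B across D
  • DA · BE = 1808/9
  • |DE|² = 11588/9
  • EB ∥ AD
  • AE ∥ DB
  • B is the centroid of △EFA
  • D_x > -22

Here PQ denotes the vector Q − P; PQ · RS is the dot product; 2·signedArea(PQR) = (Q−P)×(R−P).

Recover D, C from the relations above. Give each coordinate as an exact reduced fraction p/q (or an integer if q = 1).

C = (-124/3, 56/3)
D = (-64/3, 26/3)

1. D_x = -64/3  [AE ∥ DB ∩ EB ∥ AD]
2. D_y = 26/3  [AE ∥ DB ∩ EB ∥ AD]
   → D = (-64/3, 26/3)
3. C_x = -124/3  [C is the reflection of B across D]
4. C_y = 56/3  [C is the reflection of B across D]
   → C = (-124/3, 56/3)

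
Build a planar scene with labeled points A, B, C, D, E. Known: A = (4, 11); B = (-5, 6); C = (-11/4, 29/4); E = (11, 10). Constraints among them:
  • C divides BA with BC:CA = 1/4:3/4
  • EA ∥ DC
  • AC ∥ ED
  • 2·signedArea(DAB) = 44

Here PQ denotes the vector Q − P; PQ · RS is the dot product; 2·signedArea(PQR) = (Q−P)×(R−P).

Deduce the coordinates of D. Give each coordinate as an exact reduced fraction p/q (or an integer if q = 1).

D = (17/4, 25/4)

1. D_x = 17/4  [EA ∥ DC ∩ AC ∥ ED]
2. D_y = 25/4  [EA ∥ DC ∩ AC ∥ ED]
   → D = (17/4, 25/4)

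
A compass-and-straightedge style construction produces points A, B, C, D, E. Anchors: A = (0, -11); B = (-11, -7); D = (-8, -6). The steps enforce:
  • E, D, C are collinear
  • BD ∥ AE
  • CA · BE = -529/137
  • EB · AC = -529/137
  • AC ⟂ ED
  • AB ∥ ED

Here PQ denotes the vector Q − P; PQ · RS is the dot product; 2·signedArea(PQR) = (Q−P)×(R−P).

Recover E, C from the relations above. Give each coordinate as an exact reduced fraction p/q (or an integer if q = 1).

1. E_x = 3  [AB ∥ ED ∩ BD ∥ AE]
2. E_y = -10  [AB ∥ ED ∩ BD ∥ AE]
   → E = (3, -10)
3. C_x = 92/137  [E, D, C are collinear ∩ AC ⟂ ED]
4. C_y = -1254/137  [E, D, C are collinear ∩ AC ⟂ ED]
   → C = (92/137, -1254/137)

C = (92/137, -1254/137)
E = (3, -10)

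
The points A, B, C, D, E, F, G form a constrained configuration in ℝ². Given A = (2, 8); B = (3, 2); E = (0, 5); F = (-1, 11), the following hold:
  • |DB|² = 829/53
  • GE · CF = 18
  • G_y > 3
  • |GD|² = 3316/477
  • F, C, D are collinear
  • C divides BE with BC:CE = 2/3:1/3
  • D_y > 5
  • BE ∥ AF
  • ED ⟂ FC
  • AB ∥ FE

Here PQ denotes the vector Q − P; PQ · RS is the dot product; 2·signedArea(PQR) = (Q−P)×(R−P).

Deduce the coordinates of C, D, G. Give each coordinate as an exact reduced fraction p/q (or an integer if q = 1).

1. C_x = 1  [C divides BE with BC:CE = 2/3:1/3]
2. C_y = 4  [C divides BE with BC:CE = 2/3:1/3]
   → C = (1, 4)
3. D_x = 35/53  [F, C, D are collinear ∩ ED ⟂ FC]
4. D_y = 275/53  [F, C, D are collinear ∩ ED ⟂ FC]
   → D = (35/53, 275/53)
5. G_x = 353/159  [line 2·x + -7·y + 17 = 0 ∩ |GD|² = 3316/477]
6. G_y = 487/159  [line 2·x + -7·y + 17 = 0 ∩ |GD|² = 3316/477]
   → G = (353/159, 487/159)

C = (1, 4)
D = (35/53, 275/53)
G = (353/159, 487/159)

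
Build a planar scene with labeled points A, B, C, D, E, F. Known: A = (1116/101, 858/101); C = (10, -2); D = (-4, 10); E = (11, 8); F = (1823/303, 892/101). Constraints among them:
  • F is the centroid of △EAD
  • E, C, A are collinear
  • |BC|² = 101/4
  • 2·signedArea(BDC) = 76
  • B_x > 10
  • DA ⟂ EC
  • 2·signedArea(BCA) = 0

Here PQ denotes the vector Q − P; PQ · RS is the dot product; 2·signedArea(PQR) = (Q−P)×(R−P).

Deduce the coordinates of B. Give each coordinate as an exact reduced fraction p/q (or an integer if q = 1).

B = (21/2, 3)

1. B_x = 21/2  [2·signedArea(BCA) = 0 ∩ 2·signedArea(BDC) = 76]
2. B_y = 3  [2·signedArea(BCA) = 0 ∩ 2·signedArea(BDC) = 76]
   → B = (21/2, 3)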